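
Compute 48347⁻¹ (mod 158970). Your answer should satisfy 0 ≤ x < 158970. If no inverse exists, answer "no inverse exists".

Extended Euclidean algorithm:
158970 = 3·48347 + 13929
48347 = 3·13929 + 6560
13929 = 2·6560 + 809
6560 = 8·809 + 88
809 = 9·88 + 17
88 = 5·17 + 3
17 = 5·3 + 2
3 = 1·2 + 1
2 = 2·1 + 0
The gcd is 1. Working backward:
1 = 3 − 2
1 = −17 + 6·3
1 = 6·88 − 31·17
1 = −31·809 + 285·88
1 = 285·6560 − 2311·809
1 = −2311·13929 + 4907·6560
1 = 4907·48347 − 17032·13929
1 = −17032·158970 + 56003·48347
So 48347·56003 ≡ 1 (mod 158970).

56003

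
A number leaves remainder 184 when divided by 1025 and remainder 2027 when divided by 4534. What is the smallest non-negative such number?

2713359

Write x = 184 + 1025·k. Then 1025·k ≡ 2027 − 184 ≡ 1843 (mod 4534).
Need 1025⁻¹ mod 4534. Extended Euclid on (4534, 1025):
4534 = 4·1025 + 434
1025 = 2·434 + 157
434 = 2·157 + 120
157 = 1·120 + 37
120 = 3·37 + 9
37 = 4·9 + 1
9 = 9·1 + 0
Back-substitute:
1 = 37 − 4·9
1 = −4·120 + 13·37
1 = 13·157 − 17·120
1 = −17·434 + 47·157
1 = 47·1025 − 111·434
1 = −111·4534 + 491·1025
1025⁻¹ ≡ 491 (mod 4534), so k ≡ 491·1843 ≡ 2647 (mod 4534).
x = 184 + 1025·2647 = 2713359.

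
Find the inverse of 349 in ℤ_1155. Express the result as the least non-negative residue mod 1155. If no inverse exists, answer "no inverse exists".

139

gcd(1155, 349) by repeated division:
1155 = 3*349 + 108
349 = 3*108 + 25
108 = 4*25 + 8
25 = 3*8 + 1
8 = 8*1 + 0
gcd = 1, so the inverse exists. Back-substitute:
1 = 25 − 3·8
1 = −3·108 + 13·25
1 = 13·349 − 42·108
1 = −42·1155 + 139·349
So 349·139 ≡ 1 (mod 1155).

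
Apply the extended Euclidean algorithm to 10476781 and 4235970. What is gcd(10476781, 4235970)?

Repeated division:
10476781 = 2·4235970 + 2004841
4235970 = 2·2004841 + 226288
2004841 = 8·226288 + 194537
226288 = 1·194537 + 31751
194537 = 6·31751 + 4031
31751 = 7·4031 + 3534
4031 = 1·3534 + 497
3534 = 7·497 + 55
497 = 9·55 + 2
55 = 27·2 + 1
2 = 2·1 + 0
gcd(10476781, 4235970) = 1.
Back-substituting:
1 = 55 − 27·2
1 = −27·497 + 244·55
1 = 244·3534 − 1735·497
1 = −1735·4031 + 1979·3534
1 = 1979·31751 − 15588·4031
1 = −15588·194537 + 95507·31751
1 = 95507·226288 − 111095·194537
1 = −111095·2004841 + 984267·226288
1 = 984267·4235970 − 2079629·2004841
1 = −2079629·10476781 + 5143525·4235970
So 1 = (-2079629)·10476781 + (5143525)·4235970.

1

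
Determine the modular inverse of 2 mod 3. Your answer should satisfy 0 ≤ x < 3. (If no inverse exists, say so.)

Extended Euclidean algorithm:
3 = 1·2 + 1
2 = 2·1 + 0
The gcd is 1. Working backward:
1 = 3 − 2
So 2·(-1) ≡ 1 (mod 3), and -1 ≡ 2 (mod 3).

2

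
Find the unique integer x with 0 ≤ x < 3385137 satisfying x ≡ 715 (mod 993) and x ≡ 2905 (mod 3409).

Write x = 715 + 993·k. Then 993·k ≡ 2905 − 715 ≡ 2190 (mod 3409).
Need 993⁻¹ mod 3409. Extended Euclid on (3409, 993):
3409 = 3×993 + 430
993 = 2×430 + 133
430 = 3×133 + 31
133 = 4×31 + 9
31 = 3×9 + 4
9 = 2×4 + 1
4 = 4×1 + 0
Back-substitute:
1 = 9 − 2·4
1 = −2·31 + 7·9
1 = 7·133 − 30·31
1 = −30·430 + 97·133
1 = 97·993 − 224·430
1 = −224·3409 + 769·993
993⁻¹ ≡ 769 (mod 3409), so k ≡ 769·2190 ≡ 64 (mod 3409).
x = 715 + 993·64 = 64267.

64267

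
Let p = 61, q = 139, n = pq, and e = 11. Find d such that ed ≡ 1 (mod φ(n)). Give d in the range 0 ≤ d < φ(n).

φ(n) = (p−1)(q−1) = 60·138 = 8280.
Need d with 11·d ≡ 1 (mod 8280). Apply the extended Euclidean algorithm:
8280 = 752*11 + 8
11 = 1*8 + 3
8 = 2*3 + 2
3 = 1*2 + 1
2 = 2*1 + 0
Back-substitute:
1 = 3 − 2
1 = −8 + 3·3
1 = 3·11 − 4·8
1 = −4·8280 + 3011·11
So 11·3011 ≡ 1 (mod 8280), hence d = 3011.

3011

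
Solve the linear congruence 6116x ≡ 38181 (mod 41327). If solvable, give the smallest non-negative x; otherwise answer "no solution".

13

First find gcd(6116, 41327):
41327 = 6*6116 + 4631
6116 = 1*4631 + 1485
4631 = 3*1485 + 176
1485 = 8*176 + 77
176 = 2*77 + 22
77 = 3*22 + 11
22 = 2*11 + 0
gcd = 11 and 11 | 38181, so solutions exist. Divide through by 11: 556x ≡ 3471 (mod 3757).
Now find 556⁻¹ mod 3757:
3757 = 6×556 + 421
556 = 1×421 + 135
421 = 3×135 + 16
135 = 8×16 + 7
16 = 2×7 + 2
7 = 3×2 + 1
2 = 2×1 + 0
Back-substitute:
1 = 7 − 3·2
1 = −3·16 + 7·7
1 = 7·135 − 59·16
1 = −59·421 + 184·135
1 = 184·556 − 243·421
1 = −243·3757 + 1642·556
So 556⁻¹ ≡ 1642 (mod 3757).
Then x ≡ 1642·3471 ≡ 13 (mod 3757); the smallest non-negative solution is x = 13.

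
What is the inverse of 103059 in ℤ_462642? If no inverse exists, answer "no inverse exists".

no inverse exists

Euclidean algorithm on 462642, 103059:
462642 = 4×103059 + 50406
103059 = 2×50406 + 2247
50406 = 22×2247 + 972
2247 = 2×972 + 303
972 = 3×303 + 63
303 = 4×63 + 51
63 = 1×51 + 12
51 = 4×12 + 3
12 = 4×3 + 0
The gcd is 3, not 1, hence no inverse exists.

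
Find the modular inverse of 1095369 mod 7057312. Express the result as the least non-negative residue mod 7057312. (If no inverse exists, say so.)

Run Euclid on (7057312, 1095369):
7057312 = 6×1095369 + 485098
1095369 = 2×485098 + 125173
485098 = 3×125173 + 109579
125173 = 1×109579 + 15594
109579 = 7×15594 + 421
15594 = 37×421 + 17
421 = 24×17 + 13
17 = 1×13 + 4
13 = 3×4 + 1
4 = 4×1 + 0
The gcd is 1. Working backward:
1 = 13 − 3·4
1 = −3·17 + 4·13
1 = 4·421 − 99·17
1 = −99·15594 + 3667·421
1 = 3667·109579 − 25768·15594
1 = −25768·125173 + 29435·109579
1 = 29435·485098 − 114073·125173
1 = −114073·1095369 + 257581·485098
1 = 257581·7057312 − 1659559·1095369
Thus 1095369·(-1659559) ≡ 1 (mod 7057312); reducing, -1659559 mod 7057312 = 5397753.

5397753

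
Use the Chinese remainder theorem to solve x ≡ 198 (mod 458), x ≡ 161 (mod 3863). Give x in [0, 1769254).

1263362

Write x = 198 + 458·k. Then 458·k ≡ 161 − 198 ≡ 3826 (mod 3863).
Need 458⁻¹ mod 3863. Extended Euclid on (3863, 458):
3863 = 8*458 + 199
458 = 2*199 + 60
199 = 3*60 + 19
60 = 3*19 + 3
19 = 6*3 + 1
3 = 3*1 + 0
Back-substitute:
1 = 19 − 6·3
1 = −6·60 + 19·19
1 = 19·199 − 63·60
1 = −63·458 + 145·199
1 = 145·3863 − 1223·458
458⁻¹ ≡ 2640 (mod 3863), so k ≡ 2640·3826 ≡ 2758 (mod 3863).
x = 198 + 458·2758 = 1263362.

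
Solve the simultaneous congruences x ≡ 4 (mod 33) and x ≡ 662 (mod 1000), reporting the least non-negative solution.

Write x = 4 + 33·k. Then 33·k ≡ 662 − 4 ≡ 658 (mod 1000).
Need 33⁻¹ mod 1000. Extended Euclid on (1000, 33):
1000 = 30×33 + 10
33 = 3×10 + 3
10 = 3×3 + 1
3 = 3×1 + 0
Back-substitute:
1 = 10 − 3·3
1 = −3·33 + 10·10
1 = 10·1000 − 303·33
33⁻¹ ≡ 697 (mod 1000), so k ≡ 697·658 ≡ 626 (mod 1000).
x = 4 + 33·626 = 20662.

20662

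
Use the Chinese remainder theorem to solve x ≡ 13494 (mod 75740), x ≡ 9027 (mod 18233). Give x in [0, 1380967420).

Write x = 13494 + 75740·k. Then 75740·k ≡ 9027 − 13494 ≡ 13766 (mod 18233).
Need 75740⁻¹ mod 18233. Extended Euclid on (18233, 2808):
18233 = 6×2808 + 1385
2808 = 2×1385 + 38
1385 = 36×38 + 17
38 = 2×17 + 4
17 = 4×4 + 1
4 = 4×1 + 0
Back-substitute:
1 = 17 − 4·4
1 = −4·38 + 9·17
1 = 9·1385 − 328·38
1 = −328·2808 + 665·1385
1 = 665·18233 − 4318·2808
75740⁻¹ ≡ 13915 (mod 18233), so k ≡ 13915·13766 ≡ 16225 (mod 18233).
x = 13494 + 75740·16225 = 1228894994.

1228894994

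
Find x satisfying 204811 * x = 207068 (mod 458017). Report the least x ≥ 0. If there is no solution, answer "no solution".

417483

First find gcd(204811, 458017):
458017 = 2·204811 + 48395
204811 = 4·48395 + 11231
48395 = 4·11231 + 3471
11231 = 3·3471 + 818
3471 = 4·818 + 199
818 = 4·199 + 22
199 = 9·22 + 1
22 = 22·1 + 0
gcd = 1, so a unique solution mod 458017 exists.
Back-substitute for the Bézout coefficients:
1 = 199 − 9·22
1 = −9·818 + 37·199
1 = 37·3471 − 157·818
1 = −157·11231 + 508·3471
1 = 508·48395 − 2189·11231
1 = −2189·204811 + 9264·48395
1 = 9264·458017 − 20717·204811
So 204811·(-20717) ≡ 1 (mod 458017), giving 204811⁻¹ ≡ 437300.
x ≡ 204811⁻¹·207068 ≡ 437300·207068 ≡ 417483 (mod 458017).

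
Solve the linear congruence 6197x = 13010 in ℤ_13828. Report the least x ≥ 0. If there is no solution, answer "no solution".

194

First find gcd(6197, 13828):
13828 = 2·6197 + 1434
6197 = 4·1434 + 461
1434 = 3·461 + 51
461 = 9·51 + 2
51 = 25·2 + 1
2 = 2·1 + 0
gcd = 1, so a unique solution mod 13828 exists.
Back-substitute for the Bézout coefficients:
1 = 51 − 25·2
1 = −25·461 + 226·51
1 = 226·1434 − 703·461
1 = −703·6197 + 3038·1434
1 = 3038·13828 − 6779·6197
So 6197·(-6779) ≡ 1 (mod 13828), giving 6197⁻¹ ≡ 7049.
x ≡ 6197⁻¹·13010 ≡ 7049·13010 ≡ 194 (mod 13828).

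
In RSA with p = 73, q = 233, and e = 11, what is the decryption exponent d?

13667

φ(n) = (p−1)(q−1) = 72·232 = 16704.
Need d with 11·d ≡ 1 (mod 16704). Apply the extended Euclidean algorithm:
16704 = 1518*11 + 6
11 = 1*6 + 5
6 = 1*5 + 1
5 = 5*1 + 0
Back-substitute:
1 = 6 − 5
1 = −11 + 2·6
1 = 2·16704 − 3037·11
So 11·(-3037) ≡ 1 (mod 16704), hence d ≡ -3037 ≡ 13667 (mod 16704).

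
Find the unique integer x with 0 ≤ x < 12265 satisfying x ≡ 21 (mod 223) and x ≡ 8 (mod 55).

3143

Write x = 21 + 223·k. Then 223·k ≡ 8 − 21 ≡ 42 (mod 55).
Need 223⁻¹ mod 55. Extended Euclid on (55, 3):
55 = 18*3 + 1
3 = 3*1 + 0
Back-substitute:
1 = 55 − 18·3
223⁻¹ ≡ 37 (mod 55), so k ≡ 37·42 ≡ 14 (mod 55).
x = 21 + 223·14 = 3143.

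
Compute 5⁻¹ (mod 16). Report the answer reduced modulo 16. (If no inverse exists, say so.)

13

gcd(16, 5) by repeated division:
16 = 3×5 + 1
5 = 5×1 + 0
The gcd is 1. Working backward:
1 = 16 − 3·5
Thus 5·(-3) ≡ 1 (mod 16); reducing, -3 mod 16 = 13.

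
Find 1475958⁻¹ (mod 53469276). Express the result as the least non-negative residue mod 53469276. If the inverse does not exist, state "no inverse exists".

no inverse exists

Euclidean algorithm on 53469276, 1475958:
53469276 = 36·1475958 + 334788
1475958 = 4·334788 + 136806
334788 = 2·136806 + 61176
136806 = 2·61176 + 14454
61176 = 4·14454 + 3360
14454 = 4·3360 + 1014
3360 = 3·1014 + 318
1014 = 3·318 + 60
318 = 5·60 + 18
60 = 3·18 + 6
18 = 3·6 + 0
gcd(1475958, 53469276) = 6 ≠ 1, so 1475958 has no multiplicative inverse modulo 53469276.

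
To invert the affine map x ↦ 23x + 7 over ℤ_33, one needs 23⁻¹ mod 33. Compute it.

Run Euclid on (33, 23):
33 = 1*23 + 10
23 = 2*10 + 3
10 = 3*3 + 1
3 = 3*1 + 0
The gcd is 1. Working backward:
1 = 10 − 3·3
1 = −3·23 + 7·10
1 = 7·33 − 10·23
So 23·(-10) ≡ 1 (mod 33), and -10 ≡ 23 (mod 33).

23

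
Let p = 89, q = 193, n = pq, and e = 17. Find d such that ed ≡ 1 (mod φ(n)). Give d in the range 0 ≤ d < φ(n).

φ(n) = (p−1)(q−1) = 88·192 = 16896.
Need d with 17·d ≡ 1 (mod 16896). Apply the extended Euclidean algorithm:
16896 = 993·17 + 15
17 = 1·15 + 2
15 = 7·2 + 1
2 = 2·1 + 0
Back-substitute:
1 = 15 − 7·2
1 = −7·17 + 8·15
1 = 8·16896 − 7951·17
So 17·(-7951) ≡ 1 (mod 16896), hence d ≡ -7951 ≡ 8945 (mod 16896).

8945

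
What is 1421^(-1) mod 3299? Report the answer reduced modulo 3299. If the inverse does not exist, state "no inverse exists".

462

Apply the Euclidean algorithm to 3299 and 1421:
3299 = 2×1421 + 457
1421 = 3×457 + 50
457 = 9×50 + 7
50 = 7×7 + 1
7 = 7×1 + 0
gcd = 1, so the inverse exists. Back-substitute:
1 = 50 − 7·7
1 = −7·457 + 64·50
1 = 64·1421 − 199·457
1 = −199·3299 + 462·1421
So 1421·462 ≡ 1 (mod 3299).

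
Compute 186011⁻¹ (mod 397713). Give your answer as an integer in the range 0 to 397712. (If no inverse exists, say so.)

95531

Run Euclid on (397713, 186011):
397713 = 2*186011 + 25691
186011 = 7*25691 + 6174
25691 = 4*6174 + 995
6174 = 6*995 + 204
995 = 4*204 + 179
204 = 1*179 + 25
179 = 7*25 + 4
25 = 6*4 + 1
4 = 4*1 + 0
gcd = 1, so the inverse exists. Back-substitute:
1 = 25 − 6·4
1 = −6·179 + 43·25
1 = 43·204 − 49·179
1 = −49·995 + 239·204
1 = 239·6174 − 1483·995
1 = −1483·25691 + 6171·6174
1 = 6171·186011 − 44680·25691
1 = −44680·397713 + 95531·186011
So 186011·95531 ≡ 1 (mod 397713).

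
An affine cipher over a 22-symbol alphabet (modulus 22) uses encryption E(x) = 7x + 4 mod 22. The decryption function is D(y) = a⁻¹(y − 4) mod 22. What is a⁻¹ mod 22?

Apply the Euclidean algorithm to 22 and 7:
22 = 3*7 + 1
7 = 7*1 + 0
The gcd is 1. Working backward:
1 = 22 − 3·7
Hence 7⁻¹ ≡ -3 ≡ 19 (mod 22).

19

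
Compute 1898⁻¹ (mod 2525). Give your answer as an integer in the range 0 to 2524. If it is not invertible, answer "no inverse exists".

1337

Extended Euclidean algorithm:
2525 = 1×1898 + 627
1898 = 3×627 + 17
627 = 36×17 + 15
17 = 1×15 + 2
15 = 7×2 + 1
2 = 2×1 + 0
Since gcd(1898, 2525) = 1, back-substitute to write 1 as a combination:
1 = 15 − 7·2
1 = −7·17 + 8·15
1 = 8·627 − 295·17
1 = −295·1898 + 893·627
1 = 893·2525 − 1188·1898
Thus 1898·(-1188) ≡ 1 (mod 2525); reducing, -1188 mod 2525 = 1337.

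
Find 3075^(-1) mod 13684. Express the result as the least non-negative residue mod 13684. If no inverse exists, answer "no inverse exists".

Extended Euclidean algorithm:
13684 = 4·3075 + 1384
3075 = 2·1384 + 307
1384 = 4·307 + 156
307 = 1·156 + 151
156 = 1·151 + 5
151 = 30·5 + 1
5 = 5·1 + 0
gcd = 1, so the inverse exists. Back-substitute:
1 = 151 − 30·5
1 = −30·156 + 31·151
1 = 31·307 − 61·156
1 = −61·1384 + 275·307
1 = 275·3075 − 611·1384
1 = −611·13684 + 2719·3075
So 3075·2719 ≡ 1 (mod 13684).

2719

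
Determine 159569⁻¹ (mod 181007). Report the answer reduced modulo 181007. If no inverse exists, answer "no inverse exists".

Apply the Euclidean algorithm to 181007 and 159569:
181007 = 1·159569 + 21438
159569 = 7·21438 + 9503
21438 = 2·9503 + 2432
9503 = 3·2432 + 2207
2432 = 1·2207 + 225
2207 = 9·225 + 182
225 = 1·182 + 43
182 = 4·43 + 10
43 = 4·10 + 3
10 = 3·3 + 1
3 = 3·1 + 0
The gcd is 1. Working backward:
1 = 10 − 3·3
1 = −3·43 + 13·10
1 = 13·182 − 55·43
1 = −55·225 + 68·182
1 = 68·2207 − 667·225
1 = −667·2432 + 735·2207
1 = 735·9503 − 2872·2432
1 = −2872·21438 + 6479·9503
1 = 6479·159569 − 48225·21438
1 = −48225·181007 + 54704·159569
So 159569·54704 ≡ 1 (mod 181007).

54704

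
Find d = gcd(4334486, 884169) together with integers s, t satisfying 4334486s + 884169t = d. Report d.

Apply Euclid's algorithm to 4334486 and 884169:
4334486 = 4·884169 + 797810
884169 = 1·797810 + 86359
797810 = 9·86359 + 20579
86359 = 4·20579 + 4043
20579 = 5·4043 + 364
4043 = 11·364 + 39
364 = 9·39 + 13
39 = 3·13 + 0
gcd(4334486, 884169) = 13.
Back-substituting:
13 = 364 − 9·39
13 = −9·4043 + 100·364
13 = 100·20579 − 509·4043
13 = −509·86359 + 2136·20579
13 = 2136·797810 − 19733·86359
13 = −19733·884169 + 21869·797810
13 = 21869·4334486 − 107209·884169
So 13 = (21869)·4334486 + (-107209)·884169.

13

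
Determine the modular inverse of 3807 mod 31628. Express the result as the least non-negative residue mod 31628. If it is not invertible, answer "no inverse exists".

11847

Run Euclid on (31628, 3807):
31628 = 8*3807 + 1172
3807 = 3*1172 + 291
1172 = 4*291 + 8
291 = 36*8 + 3
8 = 2*3 + 2
3 = 1*2 + 1
2 = 2*1 + 0
gcd = 1, so the inverse exists. Back-substitute:
1 = 3 − 2
1 = −8 + 3·3
1 = 3·291 − 109·8
1 = −109·1172 + 439·291
1 = 439·3807 − 1426·1172
1 = −1426·31628 + 11847·3807
So 3807·11847 ≡ 1 (mod 31628).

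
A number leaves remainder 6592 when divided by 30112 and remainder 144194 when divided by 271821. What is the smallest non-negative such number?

3981234560

Write x = 6592 + 30112·k. Then 30112·k ≡ 144194 − 6592 ≡ 137602 (mod 271821).
Need 30112⁻¹ mod 271821. Extended Euclid on (271821, 30112):
271821 = 9·30112 + 813
30112 = 37·813 + 31
813 = 26·31 + 7
31 = 4·7 + 3
7 = 2·3 + 1
3 = 3·1 + 0
Back-substitute:
1 = 7 − 2·3
1 = −2·31 + 9·7
1 = 9·813 − 236·31
1 = −236·30112 + 8741·813
1 = 8741·271821 − 78905·30112
30112⁻¹ ≡ 192916 (mod 271821), so k ≡ 192916·137602 ≡ 132214 (mod 271821).
x = 6592 + 30112·132214 = 3981234560.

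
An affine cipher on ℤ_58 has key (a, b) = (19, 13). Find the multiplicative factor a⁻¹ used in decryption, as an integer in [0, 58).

55

Apply the Euclidean algorithm to 58 and 19:
58 = 3*19 + 1
19 = 19*1 + 0
gcd = 1, so the inverse exists. Back-substitute:
1 = 58 − 3·19
So 19·(-3) ≡ 1 (mod 58), and -3 ≡ 55 (mod 58).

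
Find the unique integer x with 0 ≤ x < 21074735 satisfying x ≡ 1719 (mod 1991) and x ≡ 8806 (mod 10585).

Write x = 1719 + 1991·k. Then 1991·k ≡ 8806 − 1719 ≡ 7087 (mod 10585).
Need 1991⁻¹ mod 10585. Extended Euclid on (10585, 1991):
10585 = 5·1991 + 630
1991 = 3·630 + 101
630 = 6·101 + 24
101 = 4·24 + 5
24 = 4·5 + 4
5 = 1·4 + 1
4 = 4·1 + 0
Back-substitute:
1 = 5 − 4
1 = −24 + 5·5
1 = 5·101 − 21·24
1 = −21·630 + 131·101
1 = 131·1991 − 414·630
1 = −414·10585 + 2201·1991
1991⁻¹ ≡ 2201 (mod 10585), so k ≡ 2201·7087 ≡ 6782 (mod 10585).
x = 1719 + 1991·6782 = 13504681.

13504681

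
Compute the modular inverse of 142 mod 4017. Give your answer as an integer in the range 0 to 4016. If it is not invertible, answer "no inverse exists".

1273

gcd(4017, 142) by repeated division:
4017 = 28·142 + 41
142 = 3·41 + 19
41 = 2·19 + 3
19 = 6·3 + 1
3 = 3·1 + 0
Since gcd(142, 4017) = 1, back-substitute to write 1 as a combination:
1 = 19 − 6·3
1 = −6·41 + 13·19
1 = 13·142 − 45·41
1 = −45·4017 + 1273·142
So 142·1273 ≡ 1 (mod 4017).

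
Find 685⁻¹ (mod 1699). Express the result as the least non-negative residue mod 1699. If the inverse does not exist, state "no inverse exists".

1007

gcd(1699, 685) by repeated division:
1699 = 2×685 + 329
685 = 2×329 + 27
329 = 12×27 + 5
27 = 5×5 + 2
5 = 2×2 + 1
2 = 2×1 + 0
Since gcd(685, 1699) = 1, back-substitute to write 1 as a combination:
1 = 5 − 2·2
1 = −2·27 + 11·5
1 = 11·329 − 134·27
1 = −134·685 + 279·329
1 = 279·1699 − 692·685
Hence 685⁻¹ ≡ -692 ≡ 1007 (mod 1699).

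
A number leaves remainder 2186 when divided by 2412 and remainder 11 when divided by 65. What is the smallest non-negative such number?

14246

Write x = 2186 + 2412·k. Then 2412·k ≡ 11 − 2186 ≡ 35 (mod 65).
Need 2412⁻¹ mod 65. Extended Euclid on (65, 7):
65 = 9*7 + 2
7 = 3*2 + 1
2 = 2*1 + 0
Back-substitute:
1 = 7 − 3·2
1 = −3·65 + 28·7
2412⁻¹ ≡ 28 (mod 65), so k ≡ 28·35 ≡ 5 (mod 65).
x = 2186 + 2412·5 = 14246.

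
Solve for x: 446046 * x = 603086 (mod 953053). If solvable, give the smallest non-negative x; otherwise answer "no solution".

194246

First find gcd(446046, 953053):
953053 = 2·446046 + 60961
446046 = 7·60961 + 19319
60961 = 3·19319 + 3004
19319 = 6·3004 + 1295
3004 = 2·1295 + 414
1295 = 3·414 + 53
414 = 7·53 + 43
53 = 1·43 + 10
43 = 4·10 + 3
10 = 3·3 + 1
3 = 3·1 + 0
gcd = 1, so a unique solution mod 953053 exists.
Back-substitute for the Bézout coefficients:
1 = 10 − 3·3
1 = −3·43 + 13·10
1 = 13·53 − 16·43
1 = −16·414 + 125·53
1 = 125·1295 − 391·414
1 = −391·3004 + 907·1295
1 = 907·19319 − 5833·3004
1 = −5833·60961 + 18406·19319
1 = 18406·446046 − 134675·60961
1 = −134675·953053 + 287756·446046
So 446046·(287756) ≡ 1 (mod 953053), giving 446046⁻¹ ≡ 287756.
x ≡ 446046⁻¹·603086 ≡ 287756·603086 ≡ 194246 (mod 953053).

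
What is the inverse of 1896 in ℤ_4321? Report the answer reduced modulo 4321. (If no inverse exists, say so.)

Extended Euclidean algorithm:
4321 = 2×1896 + 529
1896 = 3×529 + 309
529 = 1×309 + 220
309 = 1×220 + 89
220 = 2×89 + 42
89 = 2×42 + 5
42 = 8×5 + 2
5 = 2×2 + 1
2 = 2×1 + 0
The gcd is 1. Working backward:
1 = 5 − 2·2
1 = −2·42 + 17·5
1 = 17·89 − 36·42
1 = −36·220 + 89·89
1 = 89·309 − 125·220
1 = −125·529 + 214·309
1 = 214·1896 − 767·529
1 = −767·4321 + 1748·1896
So 1896·1748 ≡ 1 (mod 4321).

1748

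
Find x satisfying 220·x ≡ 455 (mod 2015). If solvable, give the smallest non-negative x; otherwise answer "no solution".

First find gcd(220, 2015):
2015 = 9·220 + 35
220 = 6·35 + 10
35 = 3·10 + 5
10 = 2·5 + 0
gcd = 5 and 5 | 455, so solutions exist. Divide through by 5: 44x ≡ 91 (mod 403).
Now find 44⁻¹ mod 403:
403 = 9×44 + 7
44 = 6×7 + 2
7 = 3×2 + 1
2 = 2×1 + 0
Back-substitute:
1 = 7 − 3·2
1 = −3·44 + 19·7
1 = 19·403 − 174·44
So 44·(-174) ≡ 1 (mod 403), i.e. 44⁻¹ ≡ 229.
Then x ≡ 229·91 ≡ 286 (mod 403); the smallest non-negative solution is x = 286.

286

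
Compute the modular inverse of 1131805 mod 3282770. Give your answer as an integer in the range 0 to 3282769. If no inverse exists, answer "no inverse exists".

Compute gcd(1131805, 3282770):
3282770 = 2*1131805 + 1019160
1131805 = 1*1019160 + 112645
1019160 = 9*112645 + 5355
112645 = 21*5355 + 190
5355 = 28*190 + 35
190 = 5*35 + 15
35 = 2*15 + 5
15 = 3*5 + 0
Since gcd = 5 > 1, 1131805 is not a unit mod 3282770.

no inverse exists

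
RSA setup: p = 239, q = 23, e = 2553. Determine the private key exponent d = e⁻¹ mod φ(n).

φ(n) = (p−1)(q−1) = 238·22 = 5236.
Need d with 2553·d ≡ 1 (mod 5236). Apply the extended Euclidean algorithm:
5236 = 2*2553 + 130
2553 = 19*130 + 83
130 = 1*83 + 47
83 = 1*47 + 36
47 = 1*36 + 11
36 = 3*11 + 3
11 = 3*3 + 2
3 = 1*2 + 1
2 = 2*1 + 0
Back-substitute:
1 = 3 − 2
1 = −11 + 4·3
1 = 4·36 − 13·11
1 = −13·47 + 17·36
1 = 17·83 − 30·47
1 = −30·130 + 47·83
1 = 47·2553 − 923·130
1 = −923·5236 + 1893·2553
So 2553·1893 ≡ 1 (mod 5236), hence d = 1893.

1893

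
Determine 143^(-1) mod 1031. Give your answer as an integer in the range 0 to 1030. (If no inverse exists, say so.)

Run Euclid on (1031, 143):
1031 = 7*143 + 30
143 = 4*30 + 23
30 = 1*23 + 7
23 = 3*7 + 2
7 = 3*2 + 1
2 = 2*1 + 0
gcd = 1, so the inverse exists. Back-substitute:
1 = 7 − 3·2
1 = −3·23 + 10·7
1 = 10·30 − 13·23
1 = −13·143 + 62·30
1 = 62·1031 − 447·143
So 143·(-447) ≡ 1 (mod 1031), and -447 ≡ 584 (mod 1031).

584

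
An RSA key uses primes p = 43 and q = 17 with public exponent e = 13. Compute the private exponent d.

517

φ(n) = (p−1)(q−1) = 42·16 = 672.
Need d with 13·d ≡ 1 (mod 672). Apply the extended Euclidean algorithm:
672 = 51×13 + 9
13 = 1×9 + 4
9 = 2×4 + 1
4 = 4×1 + 0
Back-substitute:
1 = 9 − 2·4
1 = −2·13 + 3·9
1 = 3·672 − 155·13
So 13·(-155) ≡ 1 (mod 672), hence d ≡ -155 ≡ 517 (mod 672).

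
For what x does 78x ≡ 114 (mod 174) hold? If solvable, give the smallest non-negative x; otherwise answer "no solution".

26

First find gcd(78, 174):
174 = 2*78 + 18
78 = 4*18 + 6
18 = 3*6 + 0
gcd = 6 and 6 | 114, so solutions exist. Divide through by 6: 13x ≡ 19 (mod 29).
Now find 13⁻¹ mod 29:
29 = 2*13 + 3
13 = 4*3 + 1
3 = 3*1 + 0
Back-substitute:
1 = 13 − 4·3
1 = −4·29 + 9·13
So 13⁻¹ ≡ 9 (mod 29).
Then x ≡ 9·19 ≡ 26 (mod 29); the smallest non-negative solution is x = 26.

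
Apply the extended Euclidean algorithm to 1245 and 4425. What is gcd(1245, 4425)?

15

Repeated division:
4425 = 3*1245 + 690
1245 = 1*690 + 555
690 = 1*555 + 135
555 = 4*135 + 15
135 = 9*15 + 0
gcd(1245, 4425) = 15.
Express as a combination:
15 = 555 − 4·135
15 = −4·690 + 5·555
15 = 5·1245 − 9·690
15 = −9·4425 + 32·1245
So 15 = (-9)·4425 + (32)·1245.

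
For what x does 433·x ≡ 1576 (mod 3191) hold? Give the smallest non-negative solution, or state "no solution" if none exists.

First find gcd(433, 3191):
3191 = 7×433 + 160
433 = 2×160 + 113
160 = 1×113 + 47
113 = 2×47 + 19
47 = 2×19 + 9
19 = 2×9 + 1
9 = 9×1 + 0
gcd = 1, so a unique solution mod 3191 exists.
Back-substitute for the Bézout coefficients:
1 = 19 − 2·9
1 = −2·47 + 5·19
1 = 5·113 − 12·47
1 = −12·160 + 17·113
1 = 17·433 − 46·160
1 = −46·3191 + 339·433
So 433·(339) ≡ 1 (mod 3191), giving 433⁻¹ ≡ 339.
x ≡ 433⁻¹·1576 ≡ 339·1576 ≡ 1367 (mod 3191).

1367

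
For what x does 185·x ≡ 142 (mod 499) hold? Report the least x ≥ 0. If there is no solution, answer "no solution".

168

First find gcd(185, 499):
499 = 2*185 + 129
185 = 1*129 + 56
129 = 2*56 + 17
56 = 3*17 + 5
17 = 3*5 + 2
5 = 2*2 + 1
2 = 2*1 + 0
gcd = 1, so a unique solution mod 499 exists.
Back-substitute for the Bézout coefficients:
1 = 5 − 2·2
1 = −2·17 + 7·5
1 = 7·56 − 23·17
1 = −23·129 + 53·56
1 = 53·185 − 76·129
1 = −76·499 + 205·185
So 185·(205) ≡ 1 (mod 499), giving 185⁻¹ ≡ 205.
x ≡ 185⁻¹·142 ≡ 205·142 ≡ 168 (mod 499).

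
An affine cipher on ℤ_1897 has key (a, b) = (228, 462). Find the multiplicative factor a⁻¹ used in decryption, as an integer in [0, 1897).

Apply the Euclidean algorithm to 1897 and 228:
1897 = 8*228 + 73
228 = 3*73 + 9
73 = 8*9 + 1
9 = 9*1 + 0
Since gcd(228, 1897) = 1, back-substitute to write 1 as a combination:
1 = 73 − 8·9
1 = −8·228 + 25·73
1 = 25·1897 − 208·228
Thus 228·(-208) ≡ 1 (mod 1897); reducing, -208 mod 1897 = 1689.

1689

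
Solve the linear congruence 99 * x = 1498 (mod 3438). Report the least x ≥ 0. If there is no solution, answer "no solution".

no solution

gcd(99, 3438):
3438 = 34×99 + 72
99 = 1×72 + 27
72 = 2×27 + 18
27 = 1×18 + 9
18 = 2×9 + 0
gcd = 9, but 9 ∤ 1498, so the congruence has no solution.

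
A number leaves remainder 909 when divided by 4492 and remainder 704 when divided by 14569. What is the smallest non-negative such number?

13535305

Write x = 909 + 4492·k. Then 4492·k ≡ 704 − 909 ≡ 14364 (mod 14569).
Need 4492⁻¹ mod 14569. Extended Euclid on (14569, 4492):
14569 = 3·4492 + 1093
4492 = 4·1093 + 120
1093 = 9·120 + 13
120 = 9·13 + 3
13 = 4·3 + 1
3 = 3·1 + 0
Back-substitute:
1 = 13 − 4·3
1 = −4·120 + 37·13
1 = 37·1093 − 337·120
1 = −337·4492 + 1385·1093
1 = 1385·14569 − 4492·4492
4492⁻¹ ≡ 10077 (mod 14569), so k ≡ 10077·14364 ≡ 3013 (mod 14569).
x = 909 + 4492·3013 = 13535305.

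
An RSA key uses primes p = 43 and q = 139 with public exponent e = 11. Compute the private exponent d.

527

φ(n) = (p−1)(q−1) = 42·138 = 5796.
Need d with 11·d ≡ 1 (mod 5796). Apply the extended Euclidean algorithm:
5796 = 526*11 + 10
11 = 1*10 + 1
10 = 10*1 + 0
Back-substitute:
1 = 11 − 10
1 = −5796 + 527·11
So 11·527 ≡ 1 (mod 5796), hence d = 527.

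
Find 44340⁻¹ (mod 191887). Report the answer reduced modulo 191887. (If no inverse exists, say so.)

Apply the Euclidean algorithm to 191887 and 44340:
191887 = 4·44340 + 14527
44340 = 3·14527 + 759
14527 = 19·759 + 106
759 = 7·106 + 17
106 = 6·17 + 4
17 = 4·4 + 1
4 = 4·1 + 0
Since gcd(44340, 191887) = 1, back-substitute to write 1 as a combination:
1 = 17 − 4·4
1 = −4·106 + 25·17
1 = 25·759 − 179·106
1 = −179·14527 + 3426·759
1 = 3426·44340 − 10457·14527
1 = −10457·191887 + 45254·44340
So 44340·45254 ≡ 1 (mod 191887).

45254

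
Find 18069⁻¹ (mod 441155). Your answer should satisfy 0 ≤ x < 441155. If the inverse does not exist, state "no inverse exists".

217489

Run Euclid on (441155, 18069):
441155 = 24×18069 + 7499
18069 = 2×7499 + 3071
7499 = 2×3071 + 1357
3071 = 2×1357 + 357
1357 = 3×357 + 286
357 = 1×286 + 71
286 = 4×71 + 2
71 = 35×2 + 1
2 = 2×1 + 0
The gcd is 1. Working backward:
1 = 71 − 35·2
1 = −35·286 + 141·71
1 = 141·357 − 176·286
1 = −176·1357 + 669·357
1 = 669·3071 − 1514·1357
1 = −1514·7499 + 3697·3071
1 = 3697·18069 − 8908·7499
1 = −8908·441155 + 217489·18069
So 18069·217489 ≡ 1 (mod 441155).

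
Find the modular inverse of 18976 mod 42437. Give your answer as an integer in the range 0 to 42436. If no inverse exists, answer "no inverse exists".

13067

Run Euclid on (42437, 18976):
42437 = 2·18976 + 4485
18976 = 4·4485 + 1036
4485 = 4·1036 + 341
1036 = 3·341 + 13
341 = 26·13 + 3
13 = 4·3 + 1
3 = 3·1 + 0
The gcd is 1. Working backward:
1 = 13 − 4·3
1 = −4·341 + 105·13
1 = 105·1036 − 319·341
1 = −319·4485 + 1381·1036
1 = 1381·18976 − 5843·4485
1 = −5843·42437 + 13067·18976
So 18976·13067 ≡ 1 (mod 42437).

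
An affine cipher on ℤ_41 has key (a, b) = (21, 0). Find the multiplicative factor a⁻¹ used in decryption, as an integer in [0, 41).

2

Extended Euclidean algorithm:
41 = 1×21 + 20
21 = 1×20 + 1
20 = 20×1 + 0
Since gcd(21, 41) = 1, back-substitute to write 1 as a combination:
1 = 21 − 20
1 = −41 + 2·21
So 21·2 ≡ 1 (mod 41).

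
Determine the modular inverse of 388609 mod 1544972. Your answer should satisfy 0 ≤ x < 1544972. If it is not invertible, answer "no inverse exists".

Euclidean algorithm on 1544972, 388609:
1544972 = 3·388609 + 379145
388609 = 1·379145 + 9464
379145 = 40·9464 + 585
9464 = 16·585 + 104
585 = 5·104 + 65
104 = 1·65 + 39
65 = 1·39 + 26
39 = 1·26 + 13
26 = 2·13 + 0
Since gcd = 13 > 1, 388609 is not a unit mod 1544972.

no inverse exists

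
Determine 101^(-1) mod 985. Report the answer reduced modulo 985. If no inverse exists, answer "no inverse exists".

Apply the Euclidean algorithm to 985 and 101:
985 = 9·101 + 76
101 = 1·76 + 25
76 = 3·25 + 1
25 = 25·1 + 0
Since gcd(101, 985) = 1, back-substitute to write 1 as a combination:
1 = 76 − 3·25
1 = −3·101 + 4·76
1 = 4·985 − 39·101
Thus 101·(-39) ≡ 1 (mod 985); reducing, -39 mod 985 = 946.

946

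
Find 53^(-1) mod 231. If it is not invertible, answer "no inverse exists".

170

Apply the Euclidean algorithm to 231 and 53:
231 = 4·53 + 19
53 = 2·19 + 15
19 = 1·15 + 4
15 = 3·4 + 3
4 = 1·3 + 1
3 = 3·1 + 0
gcd = 1, so the inverse exists. Back-substitute:
1 = 4 − 3
1 = −15 + 4·4
1 = 4·19 − 5·15
1 = −5·53 + 14·19
1 = 14·231 − 61·53
So 53·(-61) ≡ 1 (mod 231), and -61 ≡ 170 (mod 231).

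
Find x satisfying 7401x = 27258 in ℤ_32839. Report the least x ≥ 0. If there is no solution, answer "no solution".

15325

First find gcd(7401, 32839):
32839 = 4×7401 + 3235
7401 = 2×3235 + 931
3235 = 3×931 + 442
931 = 2×442 + 47
442 = 9×47 + 19
47 = 2×19 + 9
19 = 2×9 + 1
9 = 9×1 + 0
gcd = 1, so a unique solution mod 32839 exists.
Back-substitute for the Bézout coefficients:
1 = 19 − 2·9
1 = −2·47 + 5·19
1 = 5·442 − 47·47
1 = −47·931 + 99·442
1 = 99·3235 − 344·931
1 = −344·7401 + 787·3235
1 = 787·32839 − 3492·7401
So 7401·(-3492) ≡ 1 (mod 32839), giving 7401⁻¹ ≡ 29347.
x ≡ 7401⁻¹·27258 ≡ 29347·27258 ≡ 15325 (mod 32839).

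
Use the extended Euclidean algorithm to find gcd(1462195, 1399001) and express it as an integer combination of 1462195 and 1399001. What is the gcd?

1

Euclidean algorithm:
1462195 = 1·1399001 + 63194
1399001 = 22·63194 + 8733
63194 = 7·8733 + 2063
8733 = 4·2063 + 481
2063 = 4·481 + 139
481 = 3·139 + 64
139 = 2·64 + 11
64 = 5·11 + 9
11 = 1·9 + 2
9 = 4·2 + 1
2 = 2·1 + 0
gcd(1462195, 1399001) = 1.
Back-substituting:
1 = 9 − 4·2
1 = −4·11 + 5·9
1 = 5·64 − 29·11
1 = −29·139 + 63·64
1 = 63·481 − 218·139
1 = −218·2063 + 935·481
1 = 935·8733 − 3958·2063
1 = −3958·63194 + 28641·8733
1 = 28641·1399001 − 634060·63194
1 = −634060·1462195 + 662701·1399001
So 1 = (-634060)·1462195 + (662701)·1399001.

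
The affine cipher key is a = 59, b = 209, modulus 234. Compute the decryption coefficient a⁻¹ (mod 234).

Run Euclid on (234, 59):
234 = 3*59 + 57
59 = 1*57 + 2
57 = 28*2 + 1
2 = 2*1 + 0
Since gcd(59, 234) = 1, back-substitute to write 1 as a combination:
1 = 57 − 28·2
1 = −28·59 + 29·57
1 = 29·234 − 115·59
So 59·(-115) ≡ 1 (mod 234), and -115 ≡ 119 (mod 234).

119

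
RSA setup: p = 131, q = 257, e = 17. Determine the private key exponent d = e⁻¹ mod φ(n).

φ(n) = (p−1)(q−1) = 130·256 = 33280.
Need d with 17·d ≡ 1 (mod 33280). Apply the extended Euclidean algorithm:
33280 = 1957·17 + 11
17 = 1·11 + 6
11 = 1·6 + 5
6 = 1·5 + 1
5 = 5·1 + 0
Back-substitute:
1 = 6 − 5
1 = −11 + 2·6
1 = 2·17 − 3·11
1 = −3·33280 + 5873·17
So 17·5873 ≡ 1 (mod 33280), hence d = 5873.

5873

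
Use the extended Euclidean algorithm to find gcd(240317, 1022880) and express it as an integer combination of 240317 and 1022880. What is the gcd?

Apply Euclid's algorithm to 1022880 and 240317:
1022880 = 4*240317 + 61612
240317 = 3*61612 + 55481
61612 = 1*55481 + 6131
55481 = 9*6131 + 302
6131 = 20*302 + 91
302 = 3*91 + 29
91 = 3*29 + 4
29 = 7*4 + 1
4 = 4*1 + 0
gcd(240317, 1022880) = 1.
Express as a combination:
1 = 29 − 7·4
1 = −7·91 + 22·29
1 = 22·302 − 73·91
1 = −73·6131 + 1482·302
1 = 1482·55481 − 13411·6131
1 = −13411·61612 + 14893·55481
1 = 14893·240317 − 58090·61612
1 = −58090·1022880 + 247253·240317
So 1 = (-58090)·1022880 + (247253)·240317.

1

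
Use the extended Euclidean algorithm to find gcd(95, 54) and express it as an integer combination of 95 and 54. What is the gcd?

Euclidean algorithm:
95 = 1×54 + 41
54 = 1×41 + 13
41 = 3×13 + 2
13 = 6×2 + 1
2 = 2×1 + 0
gcd(95, 54) = 1.
Express as a combination:
1 = 13 − 6·2
1 = −6·41 + 19·13
1 = 19·54 − 25·41
1 = −25·95 + 44·54
So 1 = (-25)·95 + (44)·54.

1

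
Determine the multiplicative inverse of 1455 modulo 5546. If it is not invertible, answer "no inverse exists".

587

Run Euclid on (5546, 1455):
5546 = 3×1455 + 1181
1455 = 1×1181 + 274
1181 = 4×274 + 85
274 = 3×85 + 19
85 = 4×19 + 9
19 = 2×9 + 1
9 = 9×1 + 0
Since gcd(1455, 5546) = 1, back-substitute to write 1 as a combination:
1 = 19 − 2·9
1 = −2·85 + 9·19
1 = 9·274 − 29·85
1 = −29·1181 + 125·274
1 = 125·1455 − 154·1181
1 = −154·5546 + 587·1455
So 1455·587 ≡ 1 (mod 5546).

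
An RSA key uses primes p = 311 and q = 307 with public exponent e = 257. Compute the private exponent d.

φ(n) = (p−1)(q−1) = 310·306 = 94860.
Need d with 257·d ≡ 1 (mod 94860). Apply the extended Euclidean algorithm:
94860 = 369×257 + 27
257 = 9×27 + 14
27 = 1×14 + 13
14 = 1×13 + 1
13 = 13×1 + 0
Back-substitute:
1 = 14 − 13
1 = −27 + 2·14
1 = 2·257 − 19·27
1 = −19·94860 + 7013·257
So 257·7013 ≡ 1 (mod 94860), hence d = 7013.

7013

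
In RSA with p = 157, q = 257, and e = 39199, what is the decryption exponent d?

26335

φ(n) = (p−1)(q−1) = 156·256 = 39936.
Need d with 39199·d ≡ 1 (mod 39936). Apply the extended Euclidean algorithm:
39936 = 1×39199 + 737
39199 = 53×737 + 138
737 = 5×138 + 47
138 = 2×47 + 44
47 = 1×44 + 3
44 = 14×3 + 2
3 = 1×2 + 1
2 = 2×1 + 0
Back-substitute:
1 = 3 − 2
1 = −44 + 15·3
1 = 15·47 − 16·44
1 = −16·138 + 47·47
1 = 47·737 − 251·138
1 = −251·39199 + 13350·737
1 = 13350·39936 − 13601·39199
So 39199·(-13601) ≡ 1 (mod 39936), hence d ≡ -13601 ≡ 26335 (mod 39936).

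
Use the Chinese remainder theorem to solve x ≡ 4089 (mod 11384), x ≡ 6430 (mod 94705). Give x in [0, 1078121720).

319256985

Write x = 4089 + 11384·k. Then 11384·k ≡ 6430 − 4089 ≡ 2341 (mod 94705).
Need 11384⁻¹ mod 94705. Extended Euclid on (94705, 11384):
94705 = 8*11384 + 3633
11384 = 3*3633 + 485
3633 = 7*485 + 238
485 = 2*238 + 9
238 = 26*9 + 4
9 = 2*4 + 1
4 = 4*1 + 0
Back-substitute:
1 = 9 − 2·4
1 = −2·238 + 53·9
1 = 53·485 − 108·238
1 = −108·3633 + 809·485
1 = 809·11384 − 2535·3633
1 = −2535·94705 + 21089·11384
11384⁻¹ ≡ 21089 (mod 94705), so k ≡ 21089·2341 ≡ 28044 (mod 94705).
x = 4089 + 11384·28044 = 319256985.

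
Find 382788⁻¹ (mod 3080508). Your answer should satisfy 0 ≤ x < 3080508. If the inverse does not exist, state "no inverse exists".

no inverse exists

Compute gcd(382788, 3080508):
3080508 = 8×382788 + 18204
382788 = 21×18204 + 504
18204 = 36×504 + 60
504 = 8×60 + 24
60 = 2×24 + 12
24 = 2×12 + 0
gcd(382788, 3080508) = 12 ≠ 1, so 382788 has no multiplicative inverse modulo 3080508.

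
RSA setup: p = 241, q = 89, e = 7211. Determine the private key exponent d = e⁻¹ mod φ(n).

11651

φ(n) = (p−1)(q−1) = 240·88 = 21120.
Need d with 7211·d ≡ 1 (mod 21120). Apply the extended Euclidean algorithm:
21120 = 2×7211 + 6698
7211 = 1×6698 + 513
6698 = 13×513 + 29
513 = 17×29 + 20
29 = 1×20 + 9
20 = 2×9 + 2
9 = 4×2 + 1
2 = 2×1 + 0
Back-substitute:
1 = 9 − 4·2
1 = −4·20 + 9·9
1 = 9·29 − 13·20
1 = −13·513 + 230·29
1 = 230·6698 − 3003·513
1 = −3003·7211 + 3233·6698
1 = 3233·21120 − 9469·7211
So 7211·(-9469) ≡ 1 (mod 21120), hence d ≡ -9469 ≡ 11651 (mod 21120).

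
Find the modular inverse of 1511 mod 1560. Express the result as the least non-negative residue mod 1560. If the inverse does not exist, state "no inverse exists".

191

Extended Euclidean algorithm:
1560 = 1*1511 + 49
1511 = 30*49 + 41
49 = 1*41 + 8
41 = 5*8 + 1
8 = 8*1 + 0
The gcd is 1. Working backward:
1 = 41 − 5·8
1 = −5·49 + 6·41
1 = 6·1511 − 185·49
1 = −185·1560 + 191·1511
So 1511·191 ≡ 1 (mod 1560).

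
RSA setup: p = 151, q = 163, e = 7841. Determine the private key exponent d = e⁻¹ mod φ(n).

φ(n) = (p−1)(q−1) = 150·162 = 24300.
Need d with 7841·d ≡ 1 (mod 24300). Apply the extended Euclidean algorithm:
24300 = 3·7841 + 777
7841 = 10·777 + 71
777 = 10·71 + 67
71 = 1·67 + 4
67 = 16·4 + 3
4 = 1·3 + 1
3 = 3·1 + 0
Back-substitute:
1 = 4 − 3
1 = −67 + 17·4
1 = 17·71 − 18·67
1 = −18·777 + 197·71
1 = 197·7841 − 1988·777
1 = −1988·24300 + 6161·7841
So 7841·6161 ≡ 1 (mod 24300), hence d = 6161.

6161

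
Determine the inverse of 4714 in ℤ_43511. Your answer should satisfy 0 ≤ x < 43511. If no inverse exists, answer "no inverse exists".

Apply the Euclidean algorithm to 43511 and 4714:
43511 = 9*4714 + 1085
4714 = 4*1085 + 374
1085 = 2*374 + 337
374 = 1*337 + 37
337 = 9*37 + 4
37 = 9*4 + 1
4 = 4*1 + 0
Since gcd(4714, 43511) = 1, back-substitute to write 1 as a combination:
1 = 37 − 9·4
1 = −9·337 + 82·37
1 = 82·374 − 91·337
1 = −91·1085 + 264·374
1 = 264·4714 − 1147·1085
1 = −1147·43511 + 10587·4714
So 4714·10587 ≡ 1 (mod 43511).

10587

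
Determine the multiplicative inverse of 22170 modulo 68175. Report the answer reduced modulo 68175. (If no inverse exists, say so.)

no inverse exists

Euclidean algorithm on 68175, 22170:
68175 = 3×22170 + 1665
22170 = 13×1665 + 525
1665 = 3×525 + 90
525 = 5×90 + 75
90 = 1×75 + 15
75 = 5×15 + 0
The gcd is 15, not 1, hence no inverse exists.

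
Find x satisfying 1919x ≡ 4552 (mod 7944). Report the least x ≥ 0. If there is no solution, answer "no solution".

First find gcd(1919, 7944):
7944 = 4·1919 + 268
1919 = 7·268 + 43
268 = 6·43 + 10
43 = 4·10 + 3
10 = 3·3 + 1
3 = 3·1 + 0
gcd = 1, so a unique solution mod 7944 exists.
Back-substitute for the Bézout coefficients:
1 = 10 − 3·3
1 = −3·43 + 13·10
1 = 13·268 − 81·43
1 = −81·1919 + 580·268
1 = 580·7944 − 2401·1919
So 1919·(-2401) ≡ 1 (mod 7944), giving 1919⁻¹ ≡ 5543.
x ≡ 1919⁻¹·4552 ≡ 5543·4552 ≡ 1592 (mod 7944).

1592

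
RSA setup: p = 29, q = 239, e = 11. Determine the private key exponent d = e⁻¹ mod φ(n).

3635

φ(n) = (p−1)(q−1) = 28·238 = 6664.
Need d with 11·d ≡ 1 (mod 6664). Apply the extended Euclidean algorithm:
6664 = 605*11 + 9
11 = 1*9 + 2
9 = 4*2 + 1
2 = 2*1 + 0
Back-substitute:
1 = 9 − 4·2
1 = −4·11 + 5·9
1 = 5·6664 − 3029·11
So 11·(-3029) ≡ 1 (mod 6664), hence d ≡ -3029 ≡ 3635 (mod 6664).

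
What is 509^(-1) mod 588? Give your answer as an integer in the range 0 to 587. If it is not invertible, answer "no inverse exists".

521

Run Euclid on (588, 509):
588 = 1*509 + 79
509 = 6*79 + 35
79 = 2*35 + 9
35 = 3*9 + 8
9 = 1*8 + 1
8 = 8*1 + 0
gcd = 1, so the inverse exists. Back-substitute:
1 = 9 − 8
1 = −35 + 4·9
1 = 4·79 − 9·35
1 = −9·509 + 58·79
1 = 58·588 − 67·509
So 509·(-67) ≡ 1 (mod 588), and -67 ≡ 521 (mod 588).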